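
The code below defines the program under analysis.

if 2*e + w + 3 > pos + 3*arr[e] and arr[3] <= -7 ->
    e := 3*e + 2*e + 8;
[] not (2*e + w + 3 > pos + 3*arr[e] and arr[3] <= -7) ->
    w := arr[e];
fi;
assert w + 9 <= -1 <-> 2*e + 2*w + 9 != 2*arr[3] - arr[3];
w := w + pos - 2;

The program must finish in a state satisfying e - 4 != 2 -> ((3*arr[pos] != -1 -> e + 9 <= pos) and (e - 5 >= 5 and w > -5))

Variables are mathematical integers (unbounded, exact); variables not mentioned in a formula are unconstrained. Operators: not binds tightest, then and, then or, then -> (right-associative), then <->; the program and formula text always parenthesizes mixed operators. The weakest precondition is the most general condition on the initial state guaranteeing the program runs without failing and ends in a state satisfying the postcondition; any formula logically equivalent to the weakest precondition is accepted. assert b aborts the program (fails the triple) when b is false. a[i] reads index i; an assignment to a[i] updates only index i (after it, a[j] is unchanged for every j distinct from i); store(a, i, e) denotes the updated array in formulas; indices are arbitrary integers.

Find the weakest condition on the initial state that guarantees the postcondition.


Working backward. After the program, the postcondition e - 4 != 2 -> ((3*arr[pos] != -1 -> e + 9 <= pos) and (e - 5 >= 5 and w > -5)) must hold; in canonical form it is e != 6 -> ((3*arr[pos] != -1 -> e <= pos - 9) and e >= 10 and w > -5).
Before w := w + pos - 2: e != 6 -> ((3*arr[pos] != -1 -> e <= pos - 9) and e >= 10 and pos + w > -3)
Before assert w + 9 <= -1 <-> 2*e + 2*w + 9 != 2*arr[3] - arr[3]: (w <= -10 <-> 2*e + 2*w != arr[3] - 9) and (e != 6 -> ((3*arr[pos] != -1 -> e <= pos - 9) and e >= 10 and pos + w > -3))
Then branch requires (w <= -10 <-> 10*e + 2*w != arr[3] - 25) and (5*e != -2 -> ((3*arr[pos] != -1 -> 5*e <= pos - 17) and 5*e >= 2 and pos + w > -3)); else branch requires (arr[e] <= -10 <-> 2*arr[e] + 2*e != arr[3] - 9) and (e != 6 -> ((3*arr[pos] != -1 -> e <= pos - 9) and e >= 10 and arr[e] + pos > -3)).
Before the if: ((2*e + w > 3*arr[e] + pos - 3 and arr[3] <= -7) -> ((w <= -10 <-> 10*e + 2*w != arr[3] - 25) and (5*e != -2 -> ((3*arr[pos] != -1 -> 5*e <= pos - 17) and 5*e >= 2 and pos + w > -3)))) and ((not (2*e + w > 3*arr[e] + pos - 3 and arr[3] <= -7)) -> ((arr[e] <= -10 <-> 2*arr[e] + 2*e != arr[3] - 9) and (e != 6 -> ((3*arr[pos] != -1 -> e <= pos - 9) and e >= 10 and arr[e] + pos > -3))))
Answer: WP = ((2*e + w > 3*arr[e] + pos - 3 and arr[3] <= -7) -> ((w <= -10 <-> 10*e + 2*w != arr[3] - 25) and (5*e != -2 -> ((3*arr[pos] != -1 -> 5*e <= pos - 17) and 5*e >= 2 and pos + w > -3)))) and ((not (2*e + w > 3*arr[e] + pos - 3 and arr[3] <= -7)) -> ((arr[e] <= -10 <-> 2*arr[e] + 2*e != arr[3] - 9) and (e != 6 -> ((3*arr[pos] != -1 -> e <= pos - 9) and e >= 10 and arr[e] + pos > -3))))


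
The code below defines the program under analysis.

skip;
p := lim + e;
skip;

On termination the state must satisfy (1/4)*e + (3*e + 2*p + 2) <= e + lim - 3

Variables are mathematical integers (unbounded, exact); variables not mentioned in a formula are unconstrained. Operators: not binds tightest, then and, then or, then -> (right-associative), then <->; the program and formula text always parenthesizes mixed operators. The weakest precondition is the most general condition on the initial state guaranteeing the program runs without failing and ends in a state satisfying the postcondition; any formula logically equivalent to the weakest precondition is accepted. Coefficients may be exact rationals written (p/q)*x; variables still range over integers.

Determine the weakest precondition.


Working backward. After the program, the postcondition (1/4)*e + (3*e + 2*p + 2) <= e + lim - 3 must hold; in canonical form it is (9/4)*e + 2*p <= lim - 5.
Before skip: (9/4)*e + 2*p <= lim - 5
Before p := lim + e: (17/4)*e + lim <= -5
Before skip: (17/4)*e + lim <= -5
Answer: WP = (17/4)*e + lim <= -5


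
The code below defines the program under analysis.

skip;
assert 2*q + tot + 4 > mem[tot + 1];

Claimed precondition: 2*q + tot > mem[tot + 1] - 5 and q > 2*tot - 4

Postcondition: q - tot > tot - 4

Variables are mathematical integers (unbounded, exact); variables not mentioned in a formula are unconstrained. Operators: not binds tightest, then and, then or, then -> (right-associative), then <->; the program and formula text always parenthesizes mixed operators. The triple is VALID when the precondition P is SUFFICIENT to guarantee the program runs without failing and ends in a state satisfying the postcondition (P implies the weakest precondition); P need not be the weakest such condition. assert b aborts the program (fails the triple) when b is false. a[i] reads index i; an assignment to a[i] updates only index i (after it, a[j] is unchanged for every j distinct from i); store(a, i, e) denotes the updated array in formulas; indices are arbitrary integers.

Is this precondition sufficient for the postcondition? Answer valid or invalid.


Working backward. After the program, the postcondition q - tot > tot - 4 must hold; in canonical form it is q > 2*tot - 4.
Before assert 2*q + tot + 4 > mem[tot + 1]: 2*q + tot > mem[tot + 1] - 4 and q > 2*tot - 4
Before skip: 2*q + tot > mem[tot + 1] - 4 and q > 2*tot - 4
The weakest precondition is 2*q + tot > mem[tot + 1] - 4 and q > 2*tot - 4.
Check whether 2*q + tot > mem[tot + 1] - 5 and q > 2*tot - 4 implies it.
Countermodel: at the initial state mem = {[1] = 4, elsewhere 4}, q = 0, tot = 0, the precondition holds but the weakest precondition fails.
Answer: invalid


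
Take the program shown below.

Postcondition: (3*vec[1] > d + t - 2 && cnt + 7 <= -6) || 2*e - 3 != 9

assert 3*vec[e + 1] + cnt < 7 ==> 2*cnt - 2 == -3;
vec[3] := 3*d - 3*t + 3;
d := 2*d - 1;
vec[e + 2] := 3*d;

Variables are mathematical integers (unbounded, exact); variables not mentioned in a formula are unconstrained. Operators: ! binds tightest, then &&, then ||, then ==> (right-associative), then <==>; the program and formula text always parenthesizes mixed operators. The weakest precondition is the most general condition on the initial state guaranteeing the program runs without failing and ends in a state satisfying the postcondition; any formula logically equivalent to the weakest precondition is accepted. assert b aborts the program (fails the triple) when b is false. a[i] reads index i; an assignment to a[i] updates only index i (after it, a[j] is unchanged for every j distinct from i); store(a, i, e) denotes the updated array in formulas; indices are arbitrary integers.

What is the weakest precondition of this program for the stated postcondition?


Working backward. After the program, the postcondition (3*vec[1] > d + t - 2 && cnt + 7 <= -6) || 2*e - 3 != 9 must hold; in canonical form it is (3*vec[1] > d + t - 2 && cnt <= -13) || 2*e != 12.
Before vec[e + 2] := 3*d: (3*store(vec, e + 2, 3*d)[1] > d + t - 2 && cnt <= -13) || 2*e != 12
Before d := 2*d - 1: (3*store(vec, e + 2, 6*d - 3)[1] > 2*d + t - 3 && cnt <= -13) || 2*e != 12
Before vec[3] := 3*d - 3*t + 3: (3*store(store(vec, 3, 3*d - 3*t + 3), e + 2, 6*d - 3)[1] > 2*d + t - 3 && cnt <= -13) || 2*e != 12
Before assert 3*vec[e + 1] + cnt < 7 ==> 2*cnt - 2 == -3: (3*vec[e + 1] + cnt < 7 ==> 2*cnt == -1) && ((3*store(store(vec, 3, 3*d - 3*t + 3), e + 2, 6*d - 3)[1] > 2*d + t - 3 && cnt <= -13) || 2*e != 12)
Answer: WP = (3*vec[e + 1] + cnt < 7 ==> 2*cnt == -1) && ((3*store(store(vec, 3, 3*d - 3*t + 3), e + 2, 6*d - 3)[1] > 2*d + t - 3 && cnt <= -13) || 2*e != 12)


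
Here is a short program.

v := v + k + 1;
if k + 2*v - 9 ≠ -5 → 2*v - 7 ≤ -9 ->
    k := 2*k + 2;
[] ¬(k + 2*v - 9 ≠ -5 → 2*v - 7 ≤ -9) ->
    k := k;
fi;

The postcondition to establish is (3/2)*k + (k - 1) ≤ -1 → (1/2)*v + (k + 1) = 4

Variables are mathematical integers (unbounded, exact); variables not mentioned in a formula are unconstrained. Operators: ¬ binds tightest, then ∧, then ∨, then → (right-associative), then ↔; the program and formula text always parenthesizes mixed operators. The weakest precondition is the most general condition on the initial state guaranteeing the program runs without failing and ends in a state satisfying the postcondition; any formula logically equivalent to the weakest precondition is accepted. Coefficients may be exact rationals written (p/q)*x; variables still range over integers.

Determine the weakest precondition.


Working backward. After the program, the postcondition (3/2)*k + (k - 1) ≤ -1 → (1/2)*v + (k + 1) = 4 must hold; in canonical form it is (5/2)*k ≤ 0 → k + (1/2)*v = 3.
Then branch requires 5*k ≤ -5 → 2*k + (1/2)*v = 1; else branch requires (5/2)*k ≤ 0 → k + (1/2)*v = 3.
Before the if: ((k + 2*v ≠ 4 → 2*v ≤ -2) → (5*k ≤ -5 → 2*k + (1/2)*v = 1)) ∧ ((¬(k + 2*v ≠ 4 → 2*v ≤ -2)) → ((5/2)*k ≤ 0 → k + (1/2)*v = 3))
Before v := v + k + 1: ((3*k + 2*v ≠ 2 → 2*k + 2*v ≤ -4) → (5*k ≤ -5 → (5/2)*k + (1/2)*v = 1/2)) ∧ ((¬(3*k + 2*v ≠ 2 → 2*k + 2*v ≤ -4)) → ((5/2)*k ≤ 0 → (3/2)*k + (1/2)*v = 5/2))
Answer: WP = ((3*k + 2*v ≠ 2 → 2*k + 2*v ≤ -4) → (5*k ≤ -5 → (5/2)*k + (1/2)*v = 1/2)) ∧ ((¬(3*k + 2*v ≠ 2 → 2*k + 2*v ≤ -4)) → ((5/2)*k ≤ 0 → (3/2)*k + (1/2)*v = 5/2))


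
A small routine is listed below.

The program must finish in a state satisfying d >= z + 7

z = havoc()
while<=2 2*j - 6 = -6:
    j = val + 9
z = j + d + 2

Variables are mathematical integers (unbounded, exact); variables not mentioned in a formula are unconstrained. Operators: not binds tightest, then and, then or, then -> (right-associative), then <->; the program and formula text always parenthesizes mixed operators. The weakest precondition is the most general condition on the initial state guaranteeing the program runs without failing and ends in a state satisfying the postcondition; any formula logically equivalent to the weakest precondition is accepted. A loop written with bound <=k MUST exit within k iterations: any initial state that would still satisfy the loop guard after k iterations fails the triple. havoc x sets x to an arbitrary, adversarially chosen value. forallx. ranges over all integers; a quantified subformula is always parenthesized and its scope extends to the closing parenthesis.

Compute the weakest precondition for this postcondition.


Working backward. After the program, d >= z + 7 must hold.
Before z := j + d + 2: j <= -9
Before the loop (bound <=2), unroll the exhaustion recursion (WP_0 = exit-now case; WP_j = one more guarded iteration, up to j = 2):
  WP_0: (not (2*j = 0)) and j <= -9
  WP_1: (2*j = 0 -> ((not (2*val = -18)) and val <= -18)) and ((not (2*j = 0)) -> j <= -9)
  WP_2: (2*j = 0 -> ((2*val = -18 -> ((not (2*val = -18)) and val <= -18)) and ((not (2*val = -18)) -> val <= -18))) and ((not (2*j = 0)) -> j <= -9)
So before the loop: (2*j = 0 -> ((2*val = -18 -> ((not (2*val = -18)) and val <= -18)) and ((not (2*val = -18)) -> val <= -18))) and ((not (2*j = 0)) -> j <= -9)
Before havoc z: (2*j = 0 -> ((2*val = -18 -> ((not (2*val = -18)) and val <= -18)) and ((not (2*val = -18)) -> val <= -18))) and ((not (2*j = 0)) -> j <= -9)
Answer: WP = (2*j = 0 -> ((2*val = -18 -> ((not (2*val = -18)) and val <= -18)) and ((not (2*val = -18)) -> val <= -18))) and ((not (2*j = 0)) -> j <= -9)


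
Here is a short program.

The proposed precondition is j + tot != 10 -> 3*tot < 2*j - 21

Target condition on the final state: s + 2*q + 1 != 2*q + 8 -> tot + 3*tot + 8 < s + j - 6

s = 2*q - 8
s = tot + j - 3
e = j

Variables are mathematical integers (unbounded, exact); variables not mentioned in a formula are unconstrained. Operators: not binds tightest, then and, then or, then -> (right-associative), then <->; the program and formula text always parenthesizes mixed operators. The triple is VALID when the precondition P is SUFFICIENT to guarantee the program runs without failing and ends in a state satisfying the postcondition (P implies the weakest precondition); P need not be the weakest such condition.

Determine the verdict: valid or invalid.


Working backward. After the program, the postcondition s + 2*q + 1 != 2*q + 8 -> tot + 3*tot + 8 < s + j - 6 must hold; in canonical form it is s != 7 -> 4*tot < j + s - 14.
Before e := j: s != 7 -> 4*tot < j + s - 14
Before s := tot + j - 3: j + tot != 10 -> 3*tot < 2*j - 17
Before s := 2*q - 8: j + tot != 10 -> 3*tot < 2*j - 17
The weakest precondition is j + tot != 10 -> 3*tot < 2*j - 17.
Check whether j + tot != 10 -> 3*tot < 2*j - 21 implies it.
Every state satisfying the precondition satisfies the weakest precondition: the implication holds.
Answer: valid


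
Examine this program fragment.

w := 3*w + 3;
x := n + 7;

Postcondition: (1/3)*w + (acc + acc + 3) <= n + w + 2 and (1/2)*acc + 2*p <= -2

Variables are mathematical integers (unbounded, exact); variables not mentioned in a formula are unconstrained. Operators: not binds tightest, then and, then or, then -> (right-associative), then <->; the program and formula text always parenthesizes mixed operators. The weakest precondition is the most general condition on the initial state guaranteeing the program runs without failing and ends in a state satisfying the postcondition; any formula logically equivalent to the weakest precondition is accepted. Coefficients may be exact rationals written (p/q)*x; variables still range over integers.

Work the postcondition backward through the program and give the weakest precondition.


Working backward. After the program, the postcondition (1/3)*w + (acc + acc + 3) <= n + w + 2 and (1/2)*acc + 2*p <= -2 must hold; in canonical form it is 2*acc <= n + (2/3)*w - 1 and (1/2)*acc + 2*p <= -2.
Before x := n + 7: 2*acc <= n + (2/3)*w - 1 and (1/2)*acc + 2*p <= -2
Before w := 3*w + 3: 2*acc <= n + 2*w + 1 and (1/2)*acc + 2*p <= -2
Answer: WP = 2*acc <= n + 2*w + 1 and (1/2)*acc + 2*p <= -2


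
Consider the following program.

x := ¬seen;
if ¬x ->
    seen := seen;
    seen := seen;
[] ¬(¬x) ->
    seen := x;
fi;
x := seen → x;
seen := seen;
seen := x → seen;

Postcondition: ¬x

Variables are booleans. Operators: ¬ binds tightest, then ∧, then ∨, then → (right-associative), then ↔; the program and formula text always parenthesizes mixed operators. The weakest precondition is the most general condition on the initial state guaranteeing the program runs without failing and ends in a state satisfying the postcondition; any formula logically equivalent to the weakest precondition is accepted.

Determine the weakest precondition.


Working backward. After the program, ¬x must hold.
Before seen := x → seen: ¬x
Before seen := seen: ¬x
Before x := seen → x: ¬(seen → x)
Then branch requires ¬(seen → x); else branch requires false.
Before the if: ((¬x) → (¬(seen → x))) ∧ (¬x)
Before x := ¬seen: (seen → (¬(seen → (¬seen)))) ∧ seen
Answer: WP = (seen → (¬(seen → (¬seen)))) ∧ seen


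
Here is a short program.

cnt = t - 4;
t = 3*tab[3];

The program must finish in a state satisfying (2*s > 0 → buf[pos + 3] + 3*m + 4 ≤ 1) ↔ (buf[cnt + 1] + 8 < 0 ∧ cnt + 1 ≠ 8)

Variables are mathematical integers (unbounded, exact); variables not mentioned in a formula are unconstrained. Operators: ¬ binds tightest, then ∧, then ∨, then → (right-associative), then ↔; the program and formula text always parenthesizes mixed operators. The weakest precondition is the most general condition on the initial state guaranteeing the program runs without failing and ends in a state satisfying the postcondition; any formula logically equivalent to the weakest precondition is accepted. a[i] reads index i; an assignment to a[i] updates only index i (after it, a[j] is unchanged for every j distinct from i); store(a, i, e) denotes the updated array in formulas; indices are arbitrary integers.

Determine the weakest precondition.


Working backward. After the program, the postcondition (2*s > 0 → buf[pos + 3] + 3*m + 4 ≤ 1) ↔ (buf[cnt + 1] + 8 < 0 ∧ cnt + 1 ≠ 8) must hold; in canonical form it is (2*s > 0 → buf[pos + 3] + 3*m ≤ -3) ↔ (buf[cnt + 1] < -8 ∧ cnt ≠ 7).
Before t := 3*tab[3]: (2*s > 0 → buf[pos + 3] + 3*m ≤ -3) ↔ (buf[cnt + 1] < -8 ∧ cnt ≠ 7)
Before cnt := t - 4: (2*s > 0 → buf[pos + 3] + 3*m ≤ -3) ↔ (buf[t - 3] < -8 ∧ t ≠ 11)
Answer: WP = (2*s > 0 → buf[pos + 3] + 3*m ≤ -3) ↔ (buf[t - 3] < -8 ∧ t ≠ 11)


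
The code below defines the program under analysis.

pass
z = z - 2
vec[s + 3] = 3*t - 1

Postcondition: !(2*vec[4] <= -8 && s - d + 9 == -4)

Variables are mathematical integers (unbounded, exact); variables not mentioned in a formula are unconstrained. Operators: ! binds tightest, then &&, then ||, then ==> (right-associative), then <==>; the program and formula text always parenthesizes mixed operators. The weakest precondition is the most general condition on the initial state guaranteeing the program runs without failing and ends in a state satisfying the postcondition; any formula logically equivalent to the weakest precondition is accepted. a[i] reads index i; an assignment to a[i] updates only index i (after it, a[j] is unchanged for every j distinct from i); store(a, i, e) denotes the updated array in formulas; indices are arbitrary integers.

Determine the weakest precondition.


Working backward. After the program, the postcondition !(2*vec[4] <= -8 && s - d + 9 == -4) must hold; in canonical form it is !(2*vec[4] <= -8 && s == d - 13).
Before vec[s + 3] := 3*t - 1: !(2*store(vec, s + 3, 3*t - 1)[4] <= -8 && s == d - 13)
Before z := z - 2: !(2*store(vec, s + 3, 3*t - 1)[4] <= -8 && s == d - 13)
Before skip: !(2*store(vec, s + 3, 3*t - 1)[4] <= -8 && s == d - 13)
Answer: WP = !(2*store(vec, s + 3, 3*t - 1)[4] <= -8 && s == d - 13)


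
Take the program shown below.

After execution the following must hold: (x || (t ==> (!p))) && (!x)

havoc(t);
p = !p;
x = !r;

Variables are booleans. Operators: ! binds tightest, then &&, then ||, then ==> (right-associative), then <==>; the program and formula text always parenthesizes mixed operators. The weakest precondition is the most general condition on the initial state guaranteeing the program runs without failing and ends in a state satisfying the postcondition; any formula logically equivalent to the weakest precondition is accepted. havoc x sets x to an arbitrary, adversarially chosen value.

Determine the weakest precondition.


Working backward. After the program, (x || (t ==> (!p))) && (!x) must hold.
Before x := !r: ((!r) || (t ==> (!p))) && r
Before p := !p: ((!r) || (t ==> p)) && r
Before havoc t: ((!r) || p) && r
Answer: WP = ((!r) || p) && r


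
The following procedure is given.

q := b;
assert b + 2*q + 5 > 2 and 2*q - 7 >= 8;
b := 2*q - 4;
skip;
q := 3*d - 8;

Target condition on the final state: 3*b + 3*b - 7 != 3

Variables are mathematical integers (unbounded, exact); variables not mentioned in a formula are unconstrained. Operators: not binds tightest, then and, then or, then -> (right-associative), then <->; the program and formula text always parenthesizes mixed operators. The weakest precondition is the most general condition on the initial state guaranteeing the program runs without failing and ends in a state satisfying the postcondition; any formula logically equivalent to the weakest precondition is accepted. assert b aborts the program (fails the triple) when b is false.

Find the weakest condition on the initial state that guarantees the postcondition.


Working backward. After the program, the postcondition 3*b + 3*b - 7 != 3 must hold; in canonical form it is 6*b != 10.
Before q := 3*d - 8: 6*b != 10
Before skip: 6*b != 10
Before b := 2*q - 4: 12*q != 34
Before assert b + 2*q + 5 > 2 and 2*q - 7 >= 8: b + 2*q > -3 and 2*q >= 15 and 12*q != 34
Before q := b: 3*b > -3 and 2*b >= 15 and 12*b != 34
Answer: WP = 3*b > -3 and 2*b >= 15 and 12*b != 34


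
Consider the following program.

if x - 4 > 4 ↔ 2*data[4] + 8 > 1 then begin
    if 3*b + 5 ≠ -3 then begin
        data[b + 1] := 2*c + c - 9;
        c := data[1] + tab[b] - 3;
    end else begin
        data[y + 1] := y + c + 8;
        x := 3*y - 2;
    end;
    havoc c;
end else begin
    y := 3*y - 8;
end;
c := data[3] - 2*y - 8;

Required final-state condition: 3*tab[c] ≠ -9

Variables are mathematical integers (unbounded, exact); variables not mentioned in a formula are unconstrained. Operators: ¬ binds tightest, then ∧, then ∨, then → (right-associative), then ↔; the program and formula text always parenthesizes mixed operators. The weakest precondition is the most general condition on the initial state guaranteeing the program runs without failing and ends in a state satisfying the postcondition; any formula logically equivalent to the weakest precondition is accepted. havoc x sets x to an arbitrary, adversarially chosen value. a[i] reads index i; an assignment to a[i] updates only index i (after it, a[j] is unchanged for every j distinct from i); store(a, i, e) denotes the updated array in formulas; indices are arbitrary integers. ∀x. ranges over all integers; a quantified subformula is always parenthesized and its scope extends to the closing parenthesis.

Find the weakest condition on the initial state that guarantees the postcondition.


Working backward. After the program, 3*tab[c] ≠ -9 must hold.
Before c := data[3] - 2*y - 8: 3*tab[data[3] - 2*y - 8] ≠ -9
Then branch requires (3*b ≠ -8 → 3*tab[store(data, b + 1, 3*c - 9)[3] - 2*y - 8] ≠ -9) ∧ ((¬(3*b ≠ -8)) → 3*tab[store(data, y + 1, c + y + 8)[3] - 2*y - 8] ≠ -9); else branch requires 3*tab[data[3] - 6*y + 8] ≠ -9.
Before the if: ((x > 8 ↔ 2*data[4] > -7) → ((3*b ≠ -8 → 3*tab[store(data, b + 1, 3*c - 9)[3] - 2*y - 8] ≠ -9) ∧ ((¬(3*b ≠ -8)) → 3*tab[store(data, y + 1, c + y + 8)[3] - 2*y - 8] ≠ -9))) ∧ ((¬(x > 8 ↔ 2*data[4] > -7)) → 3*tab[data[3] - 6*y + 8] ≠ -9)
Answer: WP = ((x > 8 ↔ 2*data[4] > -7) → ((3*b ≠ -8 → 3*tab[store(data, b + 1, 3*c - 9)[3] - 2*y - 8] ≠ -9) ∧ ((¬(3*b ≠ -8)) → 3*tab[store(data, y + 1, c + y + 8)[3] - 2*y - 8] ≠ -9))) ∧ ((¬(x > 8 ↔ 2*data[4] > -7)) → 3*tab[data[3] - 6*y + 8] ≠ -9)


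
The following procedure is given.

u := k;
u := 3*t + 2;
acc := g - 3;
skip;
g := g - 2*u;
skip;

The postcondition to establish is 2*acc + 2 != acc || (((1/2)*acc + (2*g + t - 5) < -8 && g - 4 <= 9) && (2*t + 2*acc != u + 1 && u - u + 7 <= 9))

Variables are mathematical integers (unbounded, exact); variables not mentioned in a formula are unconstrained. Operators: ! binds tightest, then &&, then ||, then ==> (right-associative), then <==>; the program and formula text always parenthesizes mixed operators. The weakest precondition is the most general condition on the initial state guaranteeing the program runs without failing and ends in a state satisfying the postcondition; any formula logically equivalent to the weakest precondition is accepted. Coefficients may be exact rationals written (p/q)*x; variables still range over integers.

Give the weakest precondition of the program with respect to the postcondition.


Working backward. After the program, the postcondition 2*acc + 2 != acc || (((1/2)*acc + (2*g + t - 5) < -8 && g - 4 <= 9) && (2*t + 2*acc != u + 1 && u - u + 7 <= 9)) must hold; in canonical form it is acc != -2 || ((1/2)*acc + 2*g + t < -3 && g <= 13 && 2*acc + 2*t != u + 1).
Before skip: acc != -2 || ((1/2)*acc + 2*g + t < -3 && g <= 13 && 2*acc + 2*t != u + 1)
Before g := g - 2*u: acc != -2 || ((1/2)*acc + 2*g + t < 4*u - 3 && g <= 2*u + 13 && 2*acc + 2*t != u + 1)
Before skip: acc != -2 || ((1/2)*acc + 2*g + t < 4*u - 3 && g <= 2*u + 13 && 2*acc + 2*t != u + 1)
Before acc := g - 3: g != 1 || ((5/2)*g + t < 4*u - 3/2 && g <= 2*u + 13 && 2*g + 2*t != u + 7)
Before u := 3*t + 2: g != 1 || ((5/2)*g < 11*t + 13/2 && g <= 6*t + 17 && 2*g != t + 9)
Before u := k: g != 1 || ((5/2)*g < 11*t + 13/2 && g <= 6*t + 17 && 2*g != t + 9)
Answer: WP = g != 1 || ((5/2)*g < 11*t + 13/2 && g <= 6*t + 17 && 2*g != t + 9)


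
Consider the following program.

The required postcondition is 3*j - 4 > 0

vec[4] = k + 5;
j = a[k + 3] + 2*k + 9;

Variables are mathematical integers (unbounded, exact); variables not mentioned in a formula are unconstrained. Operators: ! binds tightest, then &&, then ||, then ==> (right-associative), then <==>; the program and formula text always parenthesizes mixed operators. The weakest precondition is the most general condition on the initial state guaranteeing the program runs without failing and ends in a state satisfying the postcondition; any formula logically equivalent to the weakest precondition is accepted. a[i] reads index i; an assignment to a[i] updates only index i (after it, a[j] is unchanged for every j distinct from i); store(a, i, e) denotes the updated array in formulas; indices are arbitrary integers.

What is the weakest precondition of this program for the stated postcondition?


Working backward. After the program, the postcondition 3*j - 4 > 0 must hold; in canonical form it is 3*j > 4.
Before j := a[k + 3] + 2*k + 9: 3*a[k + 3] + 6*k > -23
Before vec[4] := k + 5: 3*a[k + 3] + 6*k > -23
Answer: WP = 3*a[k + 3] + 6*k > -23


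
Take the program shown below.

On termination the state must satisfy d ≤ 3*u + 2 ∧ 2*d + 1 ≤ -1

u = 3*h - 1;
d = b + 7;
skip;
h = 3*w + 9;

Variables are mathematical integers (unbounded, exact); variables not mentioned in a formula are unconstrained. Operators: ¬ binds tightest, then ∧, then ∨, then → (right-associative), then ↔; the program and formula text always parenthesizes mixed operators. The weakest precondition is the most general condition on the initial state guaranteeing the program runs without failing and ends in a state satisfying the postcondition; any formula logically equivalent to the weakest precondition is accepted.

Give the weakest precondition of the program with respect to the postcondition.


Working backward. After the program, the postcondition d ≤ 3*u + 2 ∧ 2*d + 1 ≤ -1 must hold; in canonical form it is d ≤ 3*u + 2 ∧ 2*d ≤ -2.
Before h := 3*w + 9: d ≤ 3*u + 2 ∧ 2*d ≤ -2
Before skip: d ≤ 3*u + 2 ∧ 2*d ≤ -2
Before d := b + 7: b ≤ 3*u - 5 ∧ 2*b ≤ -16
Before u := 3*h - 1: b ≤ 9*h - 8 ∧ 2*b ≤ -16
Answer: WP = b ≤ 9*h - 8 ∧ 2*b ≤ -16


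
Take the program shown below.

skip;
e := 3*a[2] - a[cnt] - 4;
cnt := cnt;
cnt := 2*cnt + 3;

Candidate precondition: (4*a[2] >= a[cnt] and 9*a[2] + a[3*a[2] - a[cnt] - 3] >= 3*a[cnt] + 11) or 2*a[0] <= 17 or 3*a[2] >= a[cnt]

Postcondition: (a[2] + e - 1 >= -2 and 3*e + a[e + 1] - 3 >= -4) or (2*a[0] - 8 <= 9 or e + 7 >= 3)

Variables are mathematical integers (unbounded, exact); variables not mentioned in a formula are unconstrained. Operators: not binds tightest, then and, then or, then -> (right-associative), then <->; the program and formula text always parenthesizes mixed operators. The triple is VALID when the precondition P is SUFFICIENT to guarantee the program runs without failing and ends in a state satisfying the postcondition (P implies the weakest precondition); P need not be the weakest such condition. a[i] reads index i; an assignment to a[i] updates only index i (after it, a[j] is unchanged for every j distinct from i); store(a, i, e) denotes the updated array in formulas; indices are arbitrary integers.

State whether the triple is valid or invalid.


Working backward. After the program, the postcondition (a[2] + e - 1 >= -2 and 3*e + a[e + 1] - 3 >= -4) or (2*a[0] - 8 <= 9 or e + 7 >= 3) must hold; in canonical form it is (a[2] + e >= -1 and a[e + 1] + 3*e >= -1) or 2*a[0] <= 17 or e >= -4.
Before cnt := 2*cnt + 3: (a[2] + e >= -1 and a[e + 1] + 3*e >= -1) or 2*a[0] <= 17 or e >= -4
Before cnt := cnt: (a[2] + e >= -1 and a[e + 1] + 3*e >= -1) or 2*a[0] <= 17 or e >= -4
Before e := 3*a[2] - a[cnt] - 4: (4*a[2] >= a[cnt] + 3 and 9*a[2] + a[3*a[2] - a[cnt] - 3] >= 3*a[cnt] + 11) or 2*a[0] <= 17 or 3*a[2] >= a[cnt]
Before skip: (4*a[2] >= a[cnt] + 3 and 9*a[2] + a[3*a[2] - a[cnt] - 3] >= 3*a[cnt] + 11) or 2*a[0] <= 17 or 3*a[2] >= a[cnt]
The weakest precondition is (4*a[2] >= a[cnt] + 3 and 9*a[2] + a[3*a[2] - a[cnt] - 3] >= 3*a[cnt] + 11) or 2*a[0] <= 17 or 3*a[2] >= a[cnt].
Check whether (4*a[2] >= a[cnt] and 9*a[2] + a[3*a[2] - a[cnt] - 3] >= 3*a[cnt] + 11) or 2*a[0] <= 17 or 3*a[2] >= a[cnt] implies it.
Countermodel: at the initial state a = {[-4] = 14, [0] = 9, [2] = 1, [3] = 4, elsewhere 4}, cnt = 3, the precondition holds but the weakest precondition fails.
Answer: invalid


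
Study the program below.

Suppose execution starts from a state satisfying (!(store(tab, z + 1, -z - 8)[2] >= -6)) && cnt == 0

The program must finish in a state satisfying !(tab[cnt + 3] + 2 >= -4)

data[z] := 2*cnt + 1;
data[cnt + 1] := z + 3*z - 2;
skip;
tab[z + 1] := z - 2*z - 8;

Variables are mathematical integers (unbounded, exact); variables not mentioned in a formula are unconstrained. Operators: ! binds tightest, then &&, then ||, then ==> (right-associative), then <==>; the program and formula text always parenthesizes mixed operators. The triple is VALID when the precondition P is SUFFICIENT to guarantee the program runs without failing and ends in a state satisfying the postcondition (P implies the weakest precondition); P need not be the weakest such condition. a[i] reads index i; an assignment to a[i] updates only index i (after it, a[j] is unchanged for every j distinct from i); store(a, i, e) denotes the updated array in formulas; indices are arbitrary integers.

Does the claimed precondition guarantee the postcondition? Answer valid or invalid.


Working backward. After the program, the postcondition !(tab[cnt + 3] + 2 >= -4) must hold; in canonical form it is !(tab[cnt + 3] >= -6).
Before tab[z + 1] := z - 2*z - 8: !(store(tab, z + 1, -z - 8)[cnt + 3] >= -6)
Before skip: !(store(tab, z + 1, -z - 8)[cnt + 3] >= -6)
Before data[cnt + 1] := z + 3*z - 2: !(store(tab, z + 1, -z - 8)[cnt + 3] >= -6)
Before data[z] := 2*cnt + 1: !(store(tab, z + 1, -z - 8)[cnt + 3] >= -6)
The weakest precondition is !(store(tab, z + 1, -z - 8)[cnt + 3] >= -6).
Check whether (!(store(tab, z + 1, -z - 8)[2] >= -6)) && cnt == 0 implies it.
Countermodel: at the initial state cnt = 0, tab = {[1] = 4, [2] = -7, [3] = 0, elsewhere 4}, z = 0, the precondition holds but the weakest precondition fails.
Answer: invalid


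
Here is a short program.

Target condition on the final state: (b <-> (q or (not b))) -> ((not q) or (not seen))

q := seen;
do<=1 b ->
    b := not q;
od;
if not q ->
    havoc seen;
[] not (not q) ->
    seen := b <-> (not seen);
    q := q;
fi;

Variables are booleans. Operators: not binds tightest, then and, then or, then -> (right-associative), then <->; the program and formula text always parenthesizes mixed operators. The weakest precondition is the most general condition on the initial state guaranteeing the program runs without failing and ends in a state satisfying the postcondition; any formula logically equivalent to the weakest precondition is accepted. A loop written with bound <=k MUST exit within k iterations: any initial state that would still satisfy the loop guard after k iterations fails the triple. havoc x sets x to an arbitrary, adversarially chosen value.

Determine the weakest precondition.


Working backward. After the program, (b <-> (q or (not b))) -> ((not q) or (not seen)) must hold.
Then branch requires (b <-> (q or (not b))) -> (not q); else branch requires (b <-> (q or (not b))) -> ((not q) or (not (b <-> (not seen)))).
Before the if: ((not q) -> ((b <-> (q or (not b))) -> (not q))) and (q -> ((b <-> (q or (not b))) -> ((not q) or (not (b <-> (not seen))))))
Before the loop (bound <=1), unroll the exhaustion recursion (WP_0 = exit-now case; WP_j = one more guarded iteration, up to j = 1):
  WP_0: (not b) and ((not q) -> ((b <-> (q or (not b))) -> (not q))) and (q -> ((b <-> (q or (not b))) -> ((not q) or (not (b <-> (not seen))))))
  WP_1: (b -> (q and ((not q) -> (((not q) <-> q) -> (not q))) and (q -> (((not q) <-> q) -> ((not q) or (not ((not q) <-> (not seen)))))))) and ((not b) -> (((not q) -> ((b <-> (q or (not b))) -> (not q))) and (q -> ((b <-> (q or (not b))) -> ((not q) or (not (b <-> (not seen))))))))
So before the loop: (b -> (q and ((not q) -> (((not q) <-> q) -> (not q))) and (q -> (((not q) <-> q) -> ((not q) or (not ((not q) <-> (not seen)))))))) and ((not b) -> (((not q) -> ((b <-> (q or (not b))) -> (not q))) and (q -> ((b <-> (q or (not b))) -> ((not q) or (not (b <-> (not seen))))))))
Before q := seen: (b -> (seen and ((not seen) -> (((not seen) <-> seen) -> (not seen))) and (seen -> (((not seen) <-> seen) -> (not seen))))) and ((not b) -> (((not seen) -> ((b <-> (seen or (not b))) -> (not seen))) and (seen -> ((b <-> (seen or (not b))) -> ((not seen) or (not (b <-> (not seen))))))))
Answer: WP = (b -> (seen and ((not seen) -> (((not seen) <-> seen) -> (not seen))) and (seen -> (((not seen) <-> seen) -> (not seen))))) and ((not b) -> (((not seen) -> ((b <-> (seen or (not b))) -> (not seen))) and (seen -> ((b <-> (seen or (not b))) -> ((not seen) or (not (b <-> (not seen))))))))


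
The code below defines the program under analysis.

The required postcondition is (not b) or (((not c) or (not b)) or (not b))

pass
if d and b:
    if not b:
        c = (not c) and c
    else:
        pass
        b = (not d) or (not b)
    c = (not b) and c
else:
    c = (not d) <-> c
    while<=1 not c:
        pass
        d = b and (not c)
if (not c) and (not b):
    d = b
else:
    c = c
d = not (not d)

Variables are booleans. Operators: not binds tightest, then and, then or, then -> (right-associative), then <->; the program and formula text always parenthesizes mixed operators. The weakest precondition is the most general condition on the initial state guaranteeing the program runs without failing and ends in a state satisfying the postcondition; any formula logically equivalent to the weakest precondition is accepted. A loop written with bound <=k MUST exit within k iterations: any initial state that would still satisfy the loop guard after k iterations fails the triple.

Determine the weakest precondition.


Working backward. After the program, the postcondition (not b) or (((not c) or (not b)) or (not b)) must hold; in canonical form it is (not b) or (not c).
Before d := not (not d): (not b) or (not c)
Then branch requires (not b) or (not c); else branch requires (not b) or (not c).
Before the if: (((not c) and (not b)) -> ((not b) or (not c))) and ((not ((not c) and (not b))) -> ((not b) or (not c)))
Then branch requires b -> ((((not ((not ((not d) or (not b))) and c)) and (not ((not d) or (not b)))) -> ((not ((not d) or (not b))) or (not ((not ((not d) or (not b))) and c)))) and ((not ((not ((not ((not d) or (not b))) and c)) and (not ((not d) or (not b))))) -> ((not ((not d) or (not b))) or (not ((not ((not d) or (not b))) and c))))); else branch requires ((not ((not d) <-> c)) -> (((not d) <-> c) and (((not ((not d) <-> c)) and (not b)) -> ((not b) or (not ((not d) <-> c)))) and ((not ((not ((not d) <-> c)) and (not b))) -> ((not b) or (not ((not d) <-> c)))))) and (((not d) <-> c) -> ((((not ((not d) <-> c)) and (not b)) -> ((not b) or (not ((not d) <-> c)))) and ((not ((not ((not d) <-> c)) and (not b))) -> ((not b) or (not ((not d) <-> c)))))).
Before the if: ((d and b) -> (b -> ((((not ((not ((not d) or (not b))) and c)) and (not ((not d) or (not b)))) -> ((not ((not d) or (not b))) or (not ((not ((not d) or (not b))) and c)))) and ((not ((not ((not ((not d) or (not b))) and c)) and (not ((not d) or (not b))))) -> ((not ((not d) or (not b))) or (not ((not ((not d) or (not b))) and c))))))) and ((not (d and b)) -> (((not ((not d) <-> c)) -> (((not d) <-> c) and (((not ((not d) <-> c)) and (not b)) -> ((not b) or (not ((not d) <-> c)))) and ((not ((not ((not d) <-> c)) and (not b))) -> ((not b) or (not ((not d) <-> c)))))) and (((not d) <-> c) -> ((((not ((not d) <-> c)) and (not b)) -> ((not b) or (not ((not d) <-> c)))) and ((not ((not ((not d) <-> c)) and (not b))) -> ((not b) or (not ((not d) <-> c))))))))
Before skip: ((d and b) -> (b -> ((((not ((not ((not d) or (not b))) and c)) and (not ((not d) or (not b)))) -> ((not ((not d) or (not b))) or (not ((not ((not d) or (not b))) and c)))) and ((not ((not ((not ((not d) or (not b))) and c)) and (not ((not d) or (not b))))) -> ((not ((not d) or (not b))) or (not ((not ((not d) or (not b))) and c))))))) and ((not (d and b)) -> (((not ((not d) <-> c)) -> (((not d) <-> c) and (((not ((not d) <-> c)) and (not b)) -> ((not b) or (not ((not d) <-> c)))) and ((not ((not ((not d) <-> c)) and (not b))) -> ((not b) or (not ((not d) <-> c)))))) and (((not d) <-> c) -> ((((not ((not d) <-> c)) and (not b)) -> ((not b) or (not ((not d) <-> c)))) and ((not ((not ((not d) <-> c)) and (not b))) -> ((not b) or (not ((not d) <-> c))))))))
Answer: WP = ((d and b) -> (b -> ((((not ((not ((not d) or (not b))) and c)) and (not ((not d) or (not b)))) -> ((not ((not d) or (not b))) or (not ((not ((not d) or (not b))) and c)))) and ((not ((not ((not ((not d) or (not b))) and c)) and (not ((not d) or (not b))))) -> ((not ((not d) or (not b))) or (not ((not ((not d) or (not b))) and c))))))) and ((not (d and b)) -> (((not ((not d) <-> c)) -> (((not d) <-> c) and (((not ((not d) <-> c)) and (not b)) -> ((not b) or (not ((not d) <-> c)))) and ((not ((not ((not d) <-> c)) and (not b))) -> ((not b) or (not ((not d) <-> c)))))) and (((not d) <-> c) -> ((((not ((not d) <-> c)) and (not b)) -> ((not b) or (not ((not d) <-> c)))) and ((not ((not ((not d) <-> c)) and (not b))) -> ((not b) or (not ((not d) <-> c))))))))


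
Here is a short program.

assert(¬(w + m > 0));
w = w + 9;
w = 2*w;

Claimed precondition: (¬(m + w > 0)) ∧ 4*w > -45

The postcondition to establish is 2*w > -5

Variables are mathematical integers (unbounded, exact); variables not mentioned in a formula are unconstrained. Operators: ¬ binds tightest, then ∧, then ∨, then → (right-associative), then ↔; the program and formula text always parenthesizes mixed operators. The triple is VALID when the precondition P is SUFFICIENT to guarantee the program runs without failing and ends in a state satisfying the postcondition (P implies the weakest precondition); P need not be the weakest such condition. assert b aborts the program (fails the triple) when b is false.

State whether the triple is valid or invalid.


Working backward. After the program, 2*w > -5 must hold.
Before w := 2*w: 4*w > -5
Before w := w + 9: 4*w > -41
Before assert ¬(w + m > 0): (¬(m + w > 0)) ∧ 4*w > -41
The weakest precondition is (¬(m + w > 0)) ∧ 4*w > -41.
Check whether (¬(m + w > 0)) ∧ 4*w > -45 implies it.
Countermodel: at the initial state m = 11, w = -11, the precondition holds but the weakest precondition fails.
Answer: invalid


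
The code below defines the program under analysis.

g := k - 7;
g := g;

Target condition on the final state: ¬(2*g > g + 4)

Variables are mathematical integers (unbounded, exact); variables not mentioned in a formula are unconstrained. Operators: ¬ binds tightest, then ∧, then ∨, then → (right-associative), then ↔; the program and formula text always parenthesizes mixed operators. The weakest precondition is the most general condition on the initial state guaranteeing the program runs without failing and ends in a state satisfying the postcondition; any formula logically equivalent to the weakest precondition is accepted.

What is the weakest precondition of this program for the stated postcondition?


Working backward. After the program, the postcondition ¬(2*g > g + 4) must hold; in canonical form it is ¬(g > 4).
Before g := g: ¬(g > 4)
Before g := k - 7: ¬(k > 11)
Answer: WP = ¬(k > 11)


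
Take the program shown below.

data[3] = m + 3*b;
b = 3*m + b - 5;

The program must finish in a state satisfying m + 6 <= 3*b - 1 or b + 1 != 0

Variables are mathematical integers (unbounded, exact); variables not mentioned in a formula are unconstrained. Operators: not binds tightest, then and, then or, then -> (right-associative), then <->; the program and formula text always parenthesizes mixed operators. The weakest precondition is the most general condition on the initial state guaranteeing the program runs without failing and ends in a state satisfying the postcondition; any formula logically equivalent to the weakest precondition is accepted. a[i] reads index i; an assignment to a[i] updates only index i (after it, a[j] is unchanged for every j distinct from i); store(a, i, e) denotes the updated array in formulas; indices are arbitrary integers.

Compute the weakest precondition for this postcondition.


Working backward. After the program, the postcondition m + 6 <= 3*b - 1 or b + 1 != 0 must hold; in canonical form it is m <= 3*b - 7 or b != -1.
Before b := 3*m + b - 5: 3*b + 8*m >= 22 or b + 3*m != 4
Before data[3] := m + 3*b: 3*b + 8*m >= 22 or b + 3*m != 4
Answer: WP = 3*b + 8*m >= 22 or b + 3*m != 4
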